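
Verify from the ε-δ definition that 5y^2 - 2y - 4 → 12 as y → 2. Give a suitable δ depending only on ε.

δ = min(1, ε/23)

Fix ε > 0. We want δ > 0 such that 0 < |y − 2| < δ implies |(5y^2 - 2y - 4) − 12| < ε.
(5y^2 - 2y - 4) − 12 = 5y^2 - 2y - 16 = (y − 2)(5y + 8).
So |(5y^2 - 2y - 4) − 12| = |y − 2|·|5y + 8|.
Assume first that |y − 2| < 1, so |y| < 3. Then |5y + 8| ≤ 5·3 + 8 = 23.
Hence |(5y^2 - 2y - 4) − 12| ≤ 23|y − 2| < ε provided |y − 2| < ε/23.
Take δ = min(1, ε/23). Then 0 < |y − 2| < δ gives both |y − 2| < 1 and |y − 2| < ε/23, so |(5y^2 - 2y - 4) − 12| < ε.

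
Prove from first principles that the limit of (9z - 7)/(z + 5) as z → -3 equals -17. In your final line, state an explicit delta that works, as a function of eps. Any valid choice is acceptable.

Let eps > 0. We want delta > 0 with 0 < |z + 3| < delta ⇒ |(9z - 7)/(z + 5) + 17| < eps.
Combining over a common denominator, (9z - 7)/(z + 5) + 17 = [(9z - 7)·2 − (-34)·(z + 5)] / [2·(z + 5)] = 52(z + 3) / (2(z + 5)).
So |(9z - 7)/(z + 5) + 17| = 52|z + 3| / (2·|z + 5|).
Require delta ≤ 1, so |z + 5| ≥ |2| − |z + 3| > 2 − 1 = 1.
Hence |(9z - 7)/(z + 5) + 17| < 52|z + 3|/(2·1) = 26|z + 3|, which is < eps once |z + 3| < (1/26)eps.
Take delta = min(1, (1/26)eps). Then 0 < |z + 3| < delta forces both bounds, so |(9z - 7)/(z + 5) + 17| < eps.

delta = min(1, (1/26)eps)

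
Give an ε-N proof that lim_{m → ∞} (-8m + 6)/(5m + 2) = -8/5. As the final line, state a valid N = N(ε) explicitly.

N = (46/25)/ε

Let ε > 0 be given. For m ≥ 1, |(-8m + 6)/(5m + 2) + 8/5| = |46|/(5(5m + 2)) = 46/(5(5m + 2)).
Since 5m + 2 ≥ 5m for m ≥ 1, this is ≤ 46/(5·5m) = (46/25)/m.
So |(-8m + 6)/(5m + 2) + 8/5| < ε whenever m > (46/25)/ε.
Take N = (46/25)/ε. If m > N then |(-8m + 6)/(5m + 2) + 8/5| ≤ (46/25)/m < ε.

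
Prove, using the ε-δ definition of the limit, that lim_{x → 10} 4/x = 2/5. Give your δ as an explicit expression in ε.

Let ε > 0. We seek δ > 0 such that 0 < |x − 10| < δ implies |4/x − (2/5)| < ε.
|4/x − (2/5)| = 4·|10 − x|/(10·|x|) = 4|x − 10|/(10|x|).
Restrict δ ≤ 5. Then |x − 10| < 5 gives |x| > 5, so 10|x| > 50.
Then |4/x − (2/5)| < 4|x − 10|/50, which is < ε when |x − 10| < (25/2)ε.
Take δ = min(5, (25/2)ε). Then 0 < |x − 10| < δ gives both |x − 10| < 5 and |x − 10| < (25/2)ε, so |4/x − (2/5)| < ε.

δ = min(5, (25/2)ε)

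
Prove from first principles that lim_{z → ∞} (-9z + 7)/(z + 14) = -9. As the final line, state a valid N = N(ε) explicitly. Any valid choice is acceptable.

Fix ε > 0. We seek N > 0 such that z > N implies |(-9z + 7)/(z + 14) + 9| < ε.
(-9z + 7)/(z + 14) + 9 = ((-9z + 7) − (-9)(z + 14)) / ((z + 14)) = 133/((z + 14)).
For z > 0 we have z + 14 > z, so |(-9z + 7)/(z + 14) + 9| = 133/((z + 14)) < 133/(z) = 133/z.
Thus |(-9z + 7)/(z + 14) + 9| < ε whenever z > 133/ε.
Take N = 133/ε. If z > N then |(-9z + 7)/(z + 14) + 9| < 133/z < ε.

N = 133/ε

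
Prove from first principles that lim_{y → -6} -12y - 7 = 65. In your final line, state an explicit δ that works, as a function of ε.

Let ε > 0. We need δ > 0 so that 0 < |y + 6| < δ implies |(-12y - 7) − 65| < ε.
Since (-12y - 7) − 65 = -12(y + 6), we have |(-12y - 7) − 65| = 12|y + 6|.
So 12|y + 6| < ε exactly when |y + 6| < ε/12.
Take δ = ε/12. If 0 < |y + 6| < δ then |(-12y - 7) − 65| = 12|y + 6| < 12·(ε/12) = ε.

δ = ε/12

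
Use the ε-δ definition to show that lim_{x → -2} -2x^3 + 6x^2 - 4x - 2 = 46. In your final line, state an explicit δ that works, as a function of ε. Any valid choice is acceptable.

δ = min(1, ε/72)

Let ε > 0 be given. We want δ > 0 such that 0 < |x + 2| < δ implies |(-2x^3 + 6x^2 - 4x - 2) − 46| < ε.
(-2x^3 + 6x^2 - 4x - 2) − 46 = -2x^3 + 6x^2 - 4x - 48 = (x + 2)(-2x^2 + 10x - 24).
So |(-2x^3 + 6x^2 - 4x - 2) − 46| = |x + 2|·|-2x^2 + 10x - 24|.
Assume first that |x + 2| < 1, so |x| < 3. Then |-2x^2 + 10x - 24| ≤ 2·3^2 + 10·3 + 24 = 72.
Hence |(-2x^3 + 6x^2 - 4x - 2) − 46| ≤ 72|x + 2| < ε provided |x + 2| < ε/72.
Choosing δ = min(1, ε/72) ensures both conditions, hence |(-2x^3 + 6x^2 - 4x - 2) − 46| < ε.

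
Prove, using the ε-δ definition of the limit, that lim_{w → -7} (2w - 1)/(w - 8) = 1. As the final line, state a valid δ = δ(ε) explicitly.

Fix ε > 0. We want δ > 0 with 0 < |w + 7| < δ ⇒ |(2w - 1)/(w - 8) − 1| < ε.
Combining over a common denominator, (2w - 1)/(w - 8) − 1 = [(2w - 1)·(-15) − (-15)·(w - 8)] / [(-15)·(w - 8)] = -15(w + 7) / ((-15)(w - 8)).
So |(2w - 1)/(w - 8) − 1| = 15|w + 7| / (15·|w − 8|).
Restrict δ ≤ 15/2. Then |w + 7| < 15/2 gives |w − 8| = |(w + 7) + (-15)| ≥ 15 − 15/2 = 15/2.
Hence |(2w - 1)/(w - 8) − 1| < 15|w + 7|/(15·(15/2)) = (2/15)|w + 7|, which is < ε once |w + 7| < (15/2)ε.
Take δ = min(15/2, (15/2)ε). Then 0 < |w + 7| < δ forces both bounds, so |(2w - 1)/(w - 8) − 1| < ε.

δ = min(15/2, (15/2)ε)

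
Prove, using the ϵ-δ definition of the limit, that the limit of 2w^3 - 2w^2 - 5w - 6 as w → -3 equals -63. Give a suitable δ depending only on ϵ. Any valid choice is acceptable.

Let ϵ > 0 be given. We want δ > 0 such that 0 < |w + 3| < δ implies |(2w^3 - 2w^2 - 5w - 6) + 63| < ϵ.
(2w^3 - 2w^2 - 5w - 6) + 63 = 2w^3 - 2w^2 - 5w + 57 = (w + 3)(2w^2 - 8w + 19).
So |(2w^3 - 2w^2 - 5w - 6) + 63| = |w + 3|·|2w^2 - 8w + 19|.
Require δ ≤ 2. Then |w + 3| < 2 gives |w| < 5, and by the triangle inequality |2w^2 - 8w + 19| ≤ 2·5^2 + 8·5 + 19 = 109.
Hence |(2w^3 - 2w^2 - 5w - 6) + 63| ≤ 109|w + 3| < ϵ provided |w + 3| < ϵ/109.
Take δ = min(2, ϵ/109). Then 0 < |w + 3| < δ gives both |w + 3| < 2 and |w + 3| < ϵ/109, so |(2w^3 - 2w^2 - 5w - 6) + 63| < ϵ.

δ = min(2, ϵ/109)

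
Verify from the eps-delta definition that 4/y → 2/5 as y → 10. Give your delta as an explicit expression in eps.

Let eps > 0. We seek delta > 0 such that 0 < |y − 10| < delta implies |4/y − (2/5)| < eps.
|4/y − (2/5)| = 4·|10 − y|/(10·|y|) = 4|y − 10|/(10|y|).
Restrict delta ≤ 5. Then |y − 10| < 5 gives |y| > 5, so 10|y| > 50.
Then |4/y − (2/5)| < 4|y − 10|/50, which is < eps when |y − 10| < (25/2)eps.
Take delta = min(5, (25/2)eps). Then 0 < |y − 10| < delta gives both |y − 10| < 5 and |y − 10| < (25/2)eps, so |4/y − (2/5)| < eps.

delta = min(5, (25/2)eps)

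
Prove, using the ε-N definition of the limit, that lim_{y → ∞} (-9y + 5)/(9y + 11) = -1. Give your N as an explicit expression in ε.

N = (16/9)/ε

Fix ε > 0. We seek N > 0 such that y > N implies |(-9y + 5)/(9y + 11) + 1| < ε.
(-9y + 5)/(9y + 11) + 1 = (9(-9y + 5) − (-9)(9y + 11)) / (9(9y + 11)) = 144/(9(9y + 11)).
For y > 0 we have 9y + 11 > 9y, so |(-9y + 5)/(9y + 11) + 1| = 144/(9(9y + 11)) < 144/(9·9y) = (16/9)/y.
Thus |(-9y + 5)/(9y + 11) + 1| < ε whenever y > (16/9)/ε.
Take N = (16/9)/ε. If y > N then |(-9y + 5)/(9y + 11) + 1| < (16/9)/y < ε.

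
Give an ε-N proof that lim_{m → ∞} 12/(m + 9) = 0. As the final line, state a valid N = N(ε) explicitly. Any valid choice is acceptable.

N = 12/ε

Let ε > 0. For m ≥ 1, |12/(m + 9) − 0| = 12/(m + 9) ≤ 12/m.
We need 12/m < ε, i.e. m > 12/ε.
Take N = 12/ε. If m > N then |12/(m + 9)| ≤ 12/m < ε.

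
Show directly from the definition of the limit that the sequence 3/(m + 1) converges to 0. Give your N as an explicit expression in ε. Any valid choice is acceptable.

Fix ε > 0. For m ≥ 1, |3/(m + 1) − 0| = 3/(m + 1) ≤ 3/m.
We need 3/m < ε, i.e. m > 3/ε.
Take N = 3/ε. If m > N then |3/(m + 1)| ≤ 3/m < ε.

N = 3/ε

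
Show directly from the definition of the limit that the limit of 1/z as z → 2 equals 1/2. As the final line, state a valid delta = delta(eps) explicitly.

delta = min(1, 2eps)

Let eps > 0. We seek delta > 0 such that 0 < |z − 2| < delta implies |1/z − (1/2)| < eps.
|1/z − (1/2)| = |2 − z|/(2·|z|) = |z − 2|/(2|z|).
Require delta ≤ 1 so that |z| > 2 − 1 = 1, hence 2|z| > 2.
Then |1/z − (1/2)| < |z − 2|/2, which is < eps when |z − 2| < 2eps.
Take delta = min(1, 2eps). Then 0 < |z − 2| < delta gives both |z − 2| < 1 and |z − 2| < 2eps, so |1/z − (1/2)| < eps.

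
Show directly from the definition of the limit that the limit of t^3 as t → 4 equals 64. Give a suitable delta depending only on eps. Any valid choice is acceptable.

Suppose eps > 0. We seek delta > 0 with 0 < |t − 4| < delta ⇒ |t^3 − 64| < eps.
Factor: t^3 − 64 = (t − 4)(t^2 + 4t + 16), so |t^3 − 64| = |t − 4|·|t^2 + 4t + 16|.
Restrict delta ≤ 1. Then |t − 4| < 1 gives |t| < 5, so by the triangle inequality |t^2 + 4t + 16| ≤ 5^2 + 4·5 + 16 = 61.
Hence |t^3 − 64| ≤ 61|t − 4|, which is < eps once |t − 4| < eps/61.
Take delta = min(1, eps/61). If 0 < |t − 4| < delta then both bounds hold and |t^3 − 64| ≤ 61|t − 4| < 61·(eps/61) = eps.

delta = min(1, eps/61)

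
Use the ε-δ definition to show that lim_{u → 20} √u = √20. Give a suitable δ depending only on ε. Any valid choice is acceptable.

δ = min(20, √20·ε)

Suppose ε > 0. We want δ > 0 such that 0 < |u − 20| < δ implies |√u − √20| < ε.
Multiplying by the conjugate, |√u − √20| = |u − 20|/(√u + √20).
Restrict δ ≤ 20 so that |u − 20| < 20 forces u > 0, and then √u + √20 > √20.
Hence |√u − √20| < |u − 20|/√20, which is < ε once |u − 20| < √20·ε.
Take δ = min(20, √20·ε). If 0 < |u − 20| < δ then u > 0 and |√u − √20| < |u − 20|/√20 < ε.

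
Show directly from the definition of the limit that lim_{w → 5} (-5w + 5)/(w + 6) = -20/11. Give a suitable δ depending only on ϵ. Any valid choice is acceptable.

δ = min(11/2, (121/70)ϵ)

Let ϵ > 0. We want δ > 0 with 0 < |w − 5| < δ ⇒ |(-5w + 5)/(w + 6) + 20/11| < ϵ.
Combining over a common denominator, (-5w + 5)/(w + 6) + 20/11 = [(-5w + 5)·11 − (-20)·(w + 6)] / [11·(w + 6)] = -35(w − 5) / (11(w + 6)).
So |(-5w + 5)/(w + 6) + 20/11| = 35|w − 5| / (11·|w + 6|).
Require δ ≤ 11/2, so |w + 6| ≥ |11| − |w − 5| > 11 − 11/2 = 11/2.
Hence |(-5w + 5)/(w + 6) + 20/11| < 35|w − 5|/(11·(11/2)) = (70/121)|w − 5|, which is < ϵ once |w − 5| < (121/70)ϵ.
Take δ = min(11/2, (121/70)ϵ). Then 0 < |w − 5| < δ forces both bounds, so |(-5w + 5)/(w + 6) + 20/11| < ϵ.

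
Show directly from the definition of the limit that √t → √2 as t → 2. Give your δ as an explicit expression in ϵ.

Fix ϵ > 0. We want δ > 0 such that 0 < |t − 2| < δ implies |√t − √2| < ϵ.
Multiplying by the conjugate, |√t − √2| = |t − 2|/(√t + √2).
Restrict δ ≤ 2 so that |t − 2| < 2 forces t > 0, and then √t + √2 > √2.
Hence |√t − √2| < |t − 2|/√2, which is < ϵ once |t − 2| < √2·ϵ.
Take δ = min(2, √2·ϵ). If 0 < |t − 2| < δ then t > 0 and |√t − √2| < |t − 2|/√2 < ϵ.

δ = min(2, √2·ϵ)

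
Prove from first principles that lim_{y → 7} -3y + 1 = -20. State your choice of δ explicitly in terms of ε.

Let ε > 0 be given. We need δ > 0 so that 0 < |y − 7| < δ implies |(-3y + 1) + 20| < ε.
Since (-3y + 1) + 20 = -3(y − 7), we have |(-3y + 1) + 20| = 3|y − 7|.
So 3|y − 7| < ε exactly when |y − 7| < ε/3.
Choosing δ = ε/3 gives |(-3y + 1) + 20| = 3|y − 7| < ε whenever |y − 7| < δ.

δ = ε/3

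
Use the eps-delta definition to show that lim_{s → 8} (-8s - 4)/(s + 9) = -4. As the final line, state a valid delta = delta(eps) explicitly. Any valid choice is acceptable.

delta = min(17/2, (17/8)eps)

Fix eps > 0. We want delta > 0 with 0 < |s − 8| < delta ⇒ |(-8s - 4)/(s + 9) + 4| < eps.
Combining over a common denominator, (-8s - 4)/(s + 9) + 4 = [(-8s - 4)·17 − (-68)·(s + 9)] / [17·(s + 9)] = -68(s − 8) / (17(s + 9)).
So |(-8s - 4)/(s + 9) + 4| = 68|s − 8| / (17·|s + 9|).
Restrict delta ≤ 17/2. Then |s − 8| < 17/2 gives |s + 9| = |(s − 8) + 17| ≥ 17 − 17/2 = 17/2.
Hence |(-8s - 4)/(s + 9) + 4| < 68|s − 8|/(17·(17/2)) = (8/17)|s − 8|, which is < eps once |s − 8| < (17/8)eps.
Take delta = min(17/2, (17/8)eps). Then 0 < |s − 8| < delta forces both bounds, so |(-8s - 4)/(s + 9) + 4| < eps.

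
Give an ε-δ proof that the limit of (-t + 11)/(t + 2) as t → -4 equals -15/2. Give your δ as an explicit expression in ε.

Let ε > 0. We want δ > 0 with 0 < |t + 4| < δ ⇒ |(-t + 11)/(t + 2) + 15/2| < ε.
Combining over a common denominator, (-t + 11)/(t + 2) + 15/2 = [(-t + 11)·(-2) − 15·(t + 2)] / [(-2)·(t + 2)] = -13(t + 4) / ((-2)(t + 2)).
So |(-t + 11)/(t + 2) + 15/2| = 13|t + 4| / (2·|t + 2|).
Require δ ≤ 1, so |t + 2| ≥ |-2| − |t + 4| > 2 − 1 = 1.
Hence |(-t + 11)/(t + 2) + 15/2| < 13|t + 4|/(2·1) = (13/2)|t + 4|, which is < ε once |t + 4| < (2/13)ε.
Take δ = min(1, (2/13)ε). Then 0 < |t + 4| < δ forces both bounds, so |(-t + 11)/(t + 2) + 15/2| < ε.

δ = min(1, (2/13)ε)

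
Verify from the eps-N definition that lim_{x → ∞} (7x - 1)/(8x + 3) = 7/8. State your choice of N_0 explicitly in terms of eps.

N_0 = (29/64)/eps

Let eps > 0. We seek N_0 > 0 such that x > N_0 implies |(7x - 1)/(8x + 3) − (7/8)| < eps.
(7x - 1)/(8x + 3) − (7/8) = (8(7x - 1) − 7(8x + 3)) / (8(8x + 3)) = -29/(8(8x + 3)).
For x > 0 we have 8x + 3 > 8x, so |(7x - 1)/(8x + 3) − (7/8)| = 29/(8(8x + 3)) < 29/(8·8x) = (29/64)/x.
Thus |(7x - 1)/(8x + 3) − (7/8)| < eps whenever x > (29/64)/eps.
Take N_0 = (29/64)/eps. If x > N_0 then |(7x - 1)/(8x + 3) − (7/8)| < (29/64)/x < eps.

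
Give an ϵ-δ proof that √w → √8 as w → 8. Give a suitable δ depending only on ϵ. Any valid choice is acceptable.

δ = min(8, √8·ϵ)

Suppose ϵ > 0. We want δ > 0 such that 0 < |w − 8| < δ implies |√w − √8| < ϵ.
Multiplying by the conjugate, |√w − √8| = |w − 8|/(√w + √8).
Restrict δ ≤ 8 so that |w − 8| < 8 forces w > 0, and then √w + √8 > √8.
Hence |√w − √8| < |w − 8|/√8, which is < ϵ once |w − 8| < √8·ϵ.
Take δ = min(8, √8·ϵ). If 0 < |w − 8| < δ then w > 0 and |√w − √8| < |w − 8|/√8 < ϵ.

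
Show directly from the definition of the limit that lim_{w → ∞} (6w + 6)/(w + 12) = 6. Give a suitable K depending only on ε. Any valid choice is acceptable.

K = 66/ε

Let ε > 0 be given. We seek K > 0 such that w > K implies |(6w + 6)/(w + 12) − 6| < ε.
(6w + 6)/(w + 12) − 6 = ((6w + 6) − 6(w + 12)) / ((w + 12)) = -66/((w + 12)).
For w > 0 we have w + 12 > w, so |(6w + 6)/(w + 12) − 6| = 66/((w + 12)) < 66/(w) = 66/w.
Thus |(6w + 6)/(w + 12) − 6| < ε whenever w > 66/ε.
Take K = 66/ε. If w > K then |(6w + 6)/(w + 12) − 6| < 66/w < ε.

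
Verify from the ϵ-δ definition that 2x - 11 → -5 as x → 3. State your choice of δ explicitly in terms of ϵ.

Let ϵ > 0. We need δ > 0 so that 0 < |x − 3| < δ implies |(2x - 11) + 5| < ϵ.
|(2x - 11) + 5| = |2x - 6| = 2|x − 3|.
Thus it suffices that |x − 3| < ϵ/2.
Choosing δ = ϵ/2 gives |(2x - 11) + 5| = 2|x − 3| < ϵ whenever |x − 3| < δ.

δ = ϵ/2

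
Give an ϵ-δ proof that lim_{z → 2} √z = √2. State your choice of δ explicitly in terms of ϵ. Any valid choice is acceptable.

δ = min(2, √2·ϵ)

Suppose ϵ > 0. We want δ > 0 such that 0 < |z − 2| < δ implies |√z − √2| < ϵ.
Rationalise: √z − √2 = (z − 2)/(√z + √2), so |√z − √2| = |z − 2|/(√z + √2).
Restrict δ ≤ 2 so that |z − 2| < 2 forces z > 0, and then √z + √2 > √2.
Hence |√z − √2| < |z − 2|/√2, which is < ϵ once |z − 2| < √2·ϵ.
Take δ = min(2, √2·ϵ). If 0 < |z − 2| < δ then z > 0 and |√z − √2| < |z − 2|/√2 < ϵ.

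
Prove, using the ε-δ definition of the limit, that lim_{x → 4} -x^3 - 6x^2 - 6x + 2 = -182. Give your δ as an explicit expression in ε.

Fix ε > 0. We want δ > 0 such that 0 < |x − 4| < δ implies |(-x^3 - 6x^2 - 6x + 2) + 182| < ε.
(-x^3 - 6x^2 - 6x + 2) + 182 = -x^3 - 6x^2 - 6x + 184 = (x − 4)(-x^2 - 10x - 46).
So |(-x^3 - 6x^2 - 6x + 2) + 182| = |x − 4|·|-x^2 - 10x - 46|.
Require δ ≤ 1. Then |x − 4| < 1 gives |x| < 5, and by the triangle inequality |-x^2 - 10x - 46| ≤ 5^2 + 10·5 + 46 = 121.
Hence |(-x^3 - 6x^2 - 6x + 2) + 182| ≤ 121|x − 4| < ε provided |x − 4| < ε/121.
Take δ = min(1, ε/121). Then 0 < |x − 4| < δ gives both |x − 4| < 1 and |x − 4| < ε/121, so |(-x^3 - 6x^2 - 6x + 2) + 182| < ε.

δ = min(1, ε/121)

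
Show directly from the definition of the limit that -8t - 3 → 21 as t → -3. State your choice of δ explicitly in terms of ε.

Let ε > 0 be given. We need δ > 0 so that 0 < |t + 3| < δ implies |(-8t - 3) − 21| < ε.
Since (-8t - 3) − 21 = -8(t + 3), we have |(-8t - 3) − 21| = 8|t + 3|.
Thus it suffices that |t + 3| < ε/8.
Take δ = ε/8. If 0 < |t + 3| < δ then |(-8t - 3) − 21| = 8|t + 3| < 8·(ε/8) = ε.

δ = ε/8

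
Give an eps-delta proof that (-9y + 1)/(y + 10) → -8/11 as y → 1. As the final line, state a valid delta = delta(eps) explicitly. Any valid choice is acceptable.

delta = min(11/2, (121/182)eps)

Suppose eps > 0. We want delta > 0 with 0 < |y − 1| < delta ⇒ |(-9y + 1)/(y + 10) + 8/11| < eps.
Combining over a common denominator, (-9y + 1)/(y + 10) + 8/11 = [(-9y + 1)·11 − (-8)·(y + 10)] / [11·(y + 10)] = -91(y − 1) / (11(y + 10)).
So |(-9y + 1)/(y + 10) + 8/11| = 91|y − 1| / (11·|y + 10|).
Require delta ≤ 11/2, so |y + 10| ≥ |11| − |y − 1| > 11 − 11/2 = 11/2.
Hence |(-9y + 1)/(y + 10) + 8/11| < 91|y − 1|/(11·(11/2)) = (182/121)|y − 1|, which is < eps once |y − 1| < (121/182)eps.
Take delta = min(11/2, (121/182)eps). Then 0 < |y − 1| < delta forces both bounds, so |(-9y + 1)/(y + 10) + 8/11| < eps.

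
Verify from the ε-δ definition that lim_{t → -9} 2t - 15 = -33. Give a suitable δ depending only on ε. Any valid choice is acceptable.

Let ε > 0. We need δ > 0 so that 0 < |t + 9| < δ implies |(2t - 15) + 33| < ε.
|(2t - 15) + 33| = |2t + 18| = 2|t + 9|.
So 2|t + 9| < ε exactly when |t + 9| < ε/2.
Choosing δ = ε/2 gives |(2t - 15) + 33| = 2|t + 9| < ε whenever |t + 9| < δ.

δ = ε/2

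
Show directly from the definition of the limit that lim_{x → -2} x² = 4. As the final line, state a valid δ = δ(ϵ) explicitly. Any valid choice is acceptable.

δ = min(1, ϵ/5)

Let ϵ > 0 be given. We seek δ > 0 with 0 < |x + 2| < δ ⇒ |x² − 4| < ϵ.
Factor: x² − 4 = (x + 2)(x - 2), so |x² − 4| = |x + 2|·|x - 2|.
Restrict δ ≤ 1. Then |x + 2| < 1 gives |x| < 3, so by the triangle inequality |x - 2| ≤ 3 + 2 = 5.
Hence |x² − 4| ≤ 5|x + 2|, which is < ϵ once |x + 2| < ϵ/5.
Take δ = min(1, ϵ/5). If 0 < |x + 2| < δ then both bounds hold and |x² − 4| ≤ 5|x + 2| < 5·(ϵ/5) = ϵ.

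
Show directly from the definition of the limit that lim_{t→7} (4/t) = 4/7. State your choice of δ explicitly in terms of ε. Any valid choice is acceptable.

δ = min(7/2, (49/8)ε)

Fix ε > 0. We seek δ > 0 such that 0 < |t − 7| < δ implies |4/t − (4/7)| < ε.
|4/t − (4/7)| = 4·|7 − t|/(7·|t|) = 4|t − 7|/(7|t|).
Restrict δ ≤ 7/2. Then |t − 7| < 7/2 gives |t| > 7/2, so 7|t| > 49/2.
Then |4/t − (4/7)| < 4|t − 7|/(49/2), which is < ε when |t − 7| < (49/8)ε.
Take δ = min(7/2, (49/8)ε). Then 0 < |t − 7| < δ gives both |t − 7| < 7/2 and |t − 7| < (49/8)ε, so |4/t − (4/7)| < ε.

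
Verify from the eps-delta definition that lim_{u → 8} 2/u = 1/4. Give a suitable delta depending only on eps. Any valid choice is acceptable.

delta = min(4, 16eps)

Let eps > 0. We seek delta > 0 such that 0 < |u − 8| < delta implies |2/u − (1/4)| < eps.
|2/u − (1/4)| = 2·|8 − u|/(8·|u|) = 2|u − 8|/(8|u|).
Require delta ≤ 4 so that |u| > 8 − 4 = 4, hence 8|u| > 32.
Then |2/u − (1/4)| < 2|u − 8|/32, which is < eps when |u − 8| < 16eps.
Take delta = min(4, 16eps). Then 0 < |u − 8| < delta gives both |u − 8| < 4 and |u − 8| < 16eps, so |2/u − (1/4)| < eps.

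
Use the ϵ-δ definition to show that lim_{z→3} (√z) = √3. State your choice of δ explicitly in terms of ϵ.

δ = min(3, √3·ϵ)

Fix ϵ > 0. We want δ > 0 such that 0 < |z − 3| < δ implies |√z − √3| < ϵ.
Multiplying by the conjugate, |√z − √3| = |z − 3|/(√z + √3).
Restrict δ ≤ 3 so that |z − 3| < 3 forces z > 0, and then √z + √3 > √3.
Hence |√z − √3| < |z − 3|/√3, which is < ϵ once |z − 3| < √3·ϵ.
Take δ = min(3, √3·ϵ). If 0 < |z − 3| < δ then z > 0 and |√z − √3| < |z − 3|/√3 < ϵ.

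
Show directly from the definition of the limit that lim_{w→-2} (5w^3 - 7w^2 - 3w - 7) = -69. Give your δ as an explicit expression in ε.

Let ε > 0. We want δ > 0 such that 0 < |w + 2| < δ implies |(5w^3 - 7w^2 - 3w - 7) + 69| < ε.
(5w^3 - 7w^2 - 3w - 7) + 69 = 5w^3 - 7w^2 - 3w + 62 = (w + 2)(5w^2 - 17w + 31).
So |(5w^3 - 7w^2 - 3w - 7) + 69| = |w + 2|·|5w^2 - 17w + 31|.
Require δ ≤ 1. Then |w + 2| < 1 gives |w| < 3, and by the triangle inequality |5w^2 - 17w + 31| ≤ 5·3^2 + 17·3 + 31 = 127.
Hence |(5w^3 - 7w^2 - 3w - 7) + 69| ≤ 127|w + 2| < ε provided |w + 2| < ε/127.
Take δ = min(1, ε/127). Then 0 < |w + 2| < δ gives both |w + 2| < 1 and |w + 2| < ε/127, so |(5w^3 - 7w^2 - 3w - 7) + 69| < ε.

δ = min(1, ε/127)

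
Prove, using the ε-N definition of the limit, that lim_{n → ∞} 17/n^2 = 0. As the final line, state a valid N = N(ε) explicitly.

Let ε > 0 be given. For n ≥ 1, |17/n^2 − 0| = 17/n^2.
17/n^2 < ε ⇔ n^2 > 17/ε ⇔ n > (17/ε)^{1/2}.
Take N = (17/ε)^{1/2}. Then n > N implies 17/n^2 < ε.

N = (17/ε)^{1/2}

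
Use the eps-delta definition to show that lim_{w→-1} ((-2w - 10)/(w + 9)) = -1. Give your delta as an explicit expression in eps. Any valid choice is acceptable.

Fix eps > 0. We want delta > 0 with 0 < |w + 1| < delta ⇒ |(-2w - 10)/(w + 9) + 1| < eps.
Combining over a common denominator, (-2w - 10)/(w + 9) + 1 = [(-2w - 10)·8 − (-8)·(w + 9)] / [8·(w + 9)] = -8(w + 1) / (8(w + 9)).
So |(-2w - 10)/(w + 9) + 1| = 8|w + 1| / (8·|w + 9|).
Require delta ≤ 4, so |w + 9| ≥ |8| − |w + 1| > 8 − 4 = 4.
Hence |(-2w - 10)/(w + 9) + 1| < 8|w + 1|/(8·4) = (1/4)|w + 1|, which is < eps once |w + 1| < 4eps.
Take delta = min(4, 4eps). Then 0 < |w + 1| < delta forces both bounds, so |(-2w - 10)/(w + 9) + 1| < eps.

delta = min(4, 4eps)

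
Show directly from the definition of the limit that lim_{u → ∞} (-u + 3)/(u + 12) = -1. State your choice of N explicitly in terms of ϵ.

N = 15/ϵ

Fix ϵ > 0. We seek N > 0 such that u > N implies |(-u + 3)/(u + 12) + 1| < ϵ.
(-u + 3)/(u + 12) + 1 = ((-u + 3) − (-1)(u + 12)) / ((u + 12)) = 15/((u + 12)).
For u > 0 we have u + 12 > u, so |(-u + 3)/(u + 12) + 1| = 15/((u + 12)) < 15/(u) = 15/u.
Thus |(-u + 3)/(u + 12) + 1| < ϵ whenever u > 15/ϵ.
Take N = 15/ϵ. If u > N then |(-u + 3)/(u + 12) + 1| < 15/u < ϵ.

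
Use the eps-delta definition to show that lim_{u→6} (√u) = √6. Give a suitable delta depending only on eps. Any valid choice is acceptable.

delta = min(6, √6·eps)

Let eps > 0. We want delta > 0 such that 0 < |u − 6| < delta implies |√u − √6| < eps.
Rationalise: √u − √6 = (u − 6)/(√u + √6), so |√u − √6| = |u − 6|/(√u + √6).
Restrict delta ≤ 6 so that |u − 6| < 6 forces u > 0, and then √u + √6 > √6.
Hence |√u − √6| < |u − 6|/√6, which is < eps once |u − 6| < √6·eps.
Take delta = min(6, √6·eps). If 0 < |u − 6| < delta then u > 0 and |√u − √6| < |u − 6|/√6 < eps.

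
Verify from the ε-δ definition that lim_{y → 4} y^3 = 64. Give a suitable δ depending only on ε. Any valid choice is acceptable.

δ = min(1, ε/61)

Let ε > 0 be given. We seek δ > 0 with 0 < |y − 4| < δ ⇒ |y^3 − 64| < ε.
Factor: y^3 − 64 = (y − 4)(y^2 + 4y + 16), so |y^3 − 64| = |y − 4|·|y^2 + 4y + 16|.
Restrict δ ≤ 1. Then |y − 4| < 1 gives |y| < 5, so by the triangle inequality |y^2 + 4y + 16| ≤ 5^2 + 4·5 + 16 = 61.
Hence |y^3 − 64| ≤ 61|y − 4|, which is < ε once |y − 4| < ε/61.
Take δ = min(1, ε/61). If 0 < |y − 4| < δ then both bounds hold and |y^3 − 64| ≤ 61|y − 4| < 61·(ε/61) = ε.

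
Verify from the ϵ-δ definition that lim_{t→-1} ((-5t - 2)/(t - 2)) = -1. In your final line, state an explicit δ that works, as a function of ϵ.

Let ϵ > 0. We want δ > 0 with 0 < |t + 1| < δ ⇒ |(-5t - 2)/(t - 2) + 1| < ϵ.
Combining over a common denominator, (-5t - 2)/(t - 2) + 1 = [(-5t - 2)·(-3) − 3·(t - 2)] / [(-3)·(t - 2)] = 12(t + 1) / ((-3)(t - 2)).
So |(-5t - 2)/(t - 2) + 1| = 12|t + 1| / (3·|t − 2|).
Restrict δ ≤ 3/2. Then |t + 1| < 3/2 gives |t − 2| = |(t + 1) + (-3)| ≥ 3 − 3/2 = 3/2.
Hence |(-5t - 2)/(t - 2) + 1| < 12|t + 1|/(3·(3/2)) = (8/3)|t + 1|, which is < ϵ once |t + 1| < (3/8)ϵ.
Take δ = min(3/2, (3/8)ϵ). Then 0 < |t + 1| < δ forces both bounds, so |(-5t - 2)/(t - 2) + 1| < ϵ.

δ = min(3/2, (3/8)ϵ)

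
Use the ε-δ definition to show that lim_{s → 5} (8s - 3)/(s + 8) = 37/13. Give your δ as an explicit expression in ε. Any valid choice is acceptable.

Let ε > 0. We want δ > 0 with 0 < |s − 5| < δ ⇒ |(8s - 3)/(s + 8) − (37/13)| < ε.
Combining over a common denominator, (8s - 3)/(s + 8) − (37/13) = [(8s - 3)·13 − 37·(s + 8)] / [13·(s + 8)] = 67(s − 5) / (13(s + 8)).
So |(8s - 3)/(s + 8) − (37/13)| = 67|s − 5| / (13·|s + 8|).
Require δ ≤ 13/2, so |s + 8| ≥ |13| − |s − 5| > 13 − 13/2 = 13/2.
Hence |(8s - 3)/(s + 8) − (37/13)| < 67|s − 5|/(13·(13/2)) = (134/169)|s − 5|, which is < ε once |s − 5| < (169/134)ε.
Take δ = min(13/2, (169/134)ε). Then 0 < |s − 5| < δ forces both bounds, so |(8s - 3)/(s + 8) − (37/13)| < ε.

δ = min(13/2, (169/134)ε)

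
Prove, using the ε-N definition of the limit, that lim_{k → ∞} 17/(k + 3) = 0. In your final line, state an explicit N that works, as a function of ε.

Suppose ε > 0. For k ≥ 1, |17/(k + 3) − 0| = 17/(k + 3) ≤ 17/k.
We need 17/k < ε, i.e. k > 17/ε.
Take N = 17/ε. If k > N then |17/(k + 3)| ≤ 17/k < ε.

N = 17/ε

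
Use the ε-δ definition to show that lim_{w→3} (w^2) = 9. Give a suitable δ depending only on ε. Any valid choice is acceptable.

δ = min(2, ε/8)

Let ε > 0 be given. We seek δ > 0 with 0 < |w − 3| < δ ⇒ |w^2 − 9| < ε.
Factor: w^2 − 9 = (w − 3)(w + 3), so |w^2 − 9| = |w − 3|·|w + 3|.
Impose δ ≤ 2 so that |w| < 5; then |w + 3| ≤ 8.
Hence |w^2 − 9| ≤ 8|w − 3|, which is < ε once |w − 3| < ε/8.
Take δ = min(2, ε/8). If 0 < |w − 3| < δ then both bounds hold and |w^2 − 9| ≤ 8|w − 3| < 8·(ε/8) = ε.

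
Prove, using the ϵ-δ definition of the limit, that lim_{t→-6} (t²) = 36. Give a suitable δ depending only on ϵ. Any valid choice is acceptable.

δ = min(1, ϵ/13)

Suppose ϵ > 0. We seek δ > 0 with 0 < |t + 6| < δ ⇒ |t² − 36| < ϵ.
Factor: t² − 36 = (t + 6)(t - 6), so |t² − 36| = |t + 6|·|t - 6|.
Restrict δ ≤ 1. Then |t + 6| < 1 gives |t| < 7, so by the triangle inequality |t - 6| ≤ 7 + 6 = 13.
Hence |t² − 36| ≤ 13|t + 6|, which is < ϵ once |t + 6| < ϵ/13.
Take δ = min(1, ϵ/13). If 0 < |t + 6| < δ then both bounds hold and |t² − 36| ≤ 13|t + 6| < 13·(ϵ/13) = ϵ.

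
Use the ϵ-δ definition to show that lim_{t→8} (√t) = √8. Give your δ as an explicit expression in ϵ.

Let ϵ > 0 be given. We want δ > 0 such that 0 < |t − 8| < δ implies |√t − √8| < ϵ.
Rationalise: √t − √8 = (t − 8)/(√t + √8), so |√t − √8| = |t − 8|/(√t + √8).
Restrict δ ≤ 8 so that |t − 8| < 8 forces t > 0, and then √t + √8 > √8.
Hence |√t − √8| < |t − 8|/√8, which is < ϵ once |t − 8| < √8·ϵ.
Take δ = min(8, √8·ϵ). If 0 < |t − 8| < δ then t > 0 and |√t − √8| < |t − 8|/√8 < ϵ.

δ = min(8, √8·ϵ)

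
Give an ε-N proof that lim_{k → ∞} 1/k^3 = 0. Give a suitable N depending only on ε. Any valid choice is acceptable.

Suppose ε > 0. For k ≥ 1, |1/k^3 − 0| = 1/k^3.
1/k^3 < ε ⇔ k^3 > 1/ε ⇔ k > (1/ε)^{1/3}.
Take N = (1/ε)^{1/3}. Then k > N implies 1/k^3 < ε.

N = (1/ε)^{1/3}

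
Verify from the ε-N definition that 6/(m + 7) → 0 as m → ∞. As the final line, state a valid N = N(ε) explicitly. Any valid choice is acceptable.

Let ε > 0. For m ≥ 1, |6/(m + 7) − 0| = 6/(m + 7) ≤ 6/m.
We need 6/m < ε, i.e. m > 6/ε.
Take N = 6/ε. If m > N then |6/(m + 7)| ≤ 6/m < ε.

N = 6/ε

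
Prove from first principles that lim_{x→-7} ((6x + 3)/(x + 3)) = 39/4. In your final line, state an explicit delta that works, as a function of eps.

delta = min(2, (8/15)eps)

Let eps > 0. We want delta > 0 with 0 < |x + 7| < delta ⇒ |(6x + 3)/(x + 3) − (39/4)| < eps.
Combining over a common denominator, (6x + 3)/(x + 3) − (39/4) = [(6x + 3)·(-4) − (-39)·(x + 3)] / [(-4)·(x + 3)] = 15(x + 7) / ((-4)(x + 3)).
So |(6x + 3)/(x + 3) − (39/4)| = 15|x + 7| / (4·|x + 3|).
Restrict delta ≤ 2. Then |x + 7| < 2 gives |x + 3| = |(x + 7) + (-4)| ≥ 4 − 2 = 2.
Hence |(6x + 3)/(x + 3) − (39/4)| < 15|x + 7|/(4·2) = (15/8)|x + 7|, which is < eps once |x + 7| < (8/15)eps.
Take delta = min(2, (8/15)eps). Then 0 < |x + 7| < delta forces both bounds, so |(6x + 3)/(x + 3) − (39/4)| < eps.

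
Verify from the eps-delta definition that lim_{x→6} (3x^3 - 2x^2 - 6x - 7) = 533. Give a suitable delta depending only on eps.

delta = min(1, eps/349)

Suppose eps > 0. We want delta > 0 such that 0 < |x − 6| < delta implies |(3x^3 - 2x^2 - 6x - 7) − 533| < eps.
(3x^3 - 2x^2 - 6x - 7) − 533 = 3x^3 - 2x^2 - 6x - 540 = (x − 6)(3x^2 + 16x + 90).
So |(3x^3 - 2x^2 - 6x - 7) − 533| = |x − 6|·|3x^2 + 16x + 90|.
Require delta ≤ 1. Then |x − 6| < 1 gives |x| < 7, and by the triangle inequality |3x^2 + 16x + 90| ≤ 3·7^2 + 16·7 + 90 = 349.
Hence |(3x^3 - 2x^2 - 6x - 7) − 533| ≤ 349|x − 6| < eps provided |x − 6| < eps/349.
Take delta = min(1, eps/349). Then 0 < |x − 6| < delta gives both |x − 6| < 1 and |x − 6| < eps/349, so |(3x^3 - 2x^2 - 6x - 7) − 533| < eps.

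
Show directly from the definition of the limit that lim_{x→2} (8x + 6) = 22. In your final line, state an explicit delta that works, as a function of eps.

delta = eps/8

Fix eps > 0. We need delta > 0 so that 0 < |x − 2| < delta implies |(8x + 6) − 22| < eps.
|(8x + 6) − 22| = |8x - 16| = 8|x − 2|.
So 8|x − 2| < eps exactly when |x − 2| < eps/8.
Choosing delta = eps/8 gives |(8x + 6) − 22| = 8|x − 2| < eps whenever |x − 2| < delta.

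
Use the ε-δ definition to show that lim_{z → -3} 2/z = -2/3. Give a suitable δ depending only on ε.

Let ε > 0. We seek δ > 0 such that 0 < |z + 3| < δ implies |2/z + 2/3| < ε.
|2/z + 2/3| = 2·|-3 − z|/(3·|z|) = 2|z + 3|/(3|z|).
Require δ ≤ 3/2 so that |z| > 3 − 3/2 = 3/2, hence 3|z| > 9/2.
Then |2/z + 2/3| < 2|z + 3|/(9/2), which is < ε when |z + 3| < (9/4)ε.
Take δ = min(3/2, (9/4)ε). Then 0 < |z + 3| < δ gives both |z + 3| < 3/2 and |z + 3| < (9/4)ε, so |2/z + 2/3| < ε.

δ = min(3/2, (9/4)ε)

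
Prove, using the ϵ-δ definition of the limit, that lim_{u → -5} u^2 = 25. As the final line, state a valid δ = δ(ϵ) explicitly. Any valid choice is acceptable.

δ = min(2, ϵ/12)

Suppose ϵ > 0. We seek δ > 0 with 0 < |u + 5| < δ ⇒ |u^2 − 25| < ϵ.
Factor: u^2 − 25 = (u + 5)(u - 5), so |u^2 − 25| = |u + 5|·|u - 5|.
Impose δ ≤ 2 so that |u| < 7; then |u - 5| ≤ 12.
Hence |u^2 − 25| ≤ 12|u + 5|, which is < ϵ once |u + 5| < ϵ/12.
Take δ = min(2, ϵ/12). If 0 < |u + 5| < δ then both bounds hold and |u^2 − 25| ≤ 12|u + 5| < 12·(ϵ/12) = ϵ.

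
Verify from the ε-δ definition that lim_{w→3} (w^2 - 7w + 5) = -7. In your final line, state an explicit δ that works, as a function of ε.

Let ε > 0. We want δ > 0 such that 0 < |w − 3| < δ implies |(w^2 - 7w + 5) + 7| < ε.
(w^2 - 7w + 5) + 7 = w^2 - 7w + 12 = (w − 3)(w - 4).
So |(w^2 - 7w + 5) + 7| = |w − 3|·|w - 4|.
Require δ ≤ 1. Then |w − 3| < 1 gives |w| < 4, and by the triangle inequality |w - 4| ≤ 4 + 4 = 8.
Hence |(w^2 - 7w + 5) + 7| ≤ 8|w − 3| < ε provided |w − 3| < ε/8.
Take δ = min(1, ε/8). Then 0 < |w − 3| < δ gives both |w − 3| < 1 and |w − 3| < ε/8, so |(w^2 - 7w + 5) + 7| < ε.

δ = min(1, ε/8)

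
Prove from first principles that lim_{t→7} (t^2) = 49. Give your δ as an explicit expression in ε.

Let ε > 0. We seek δ > 0 with 0 < |t − 7| < δ ⇒ |t^2 − 49| < ε.
Factor: t^2 − 49 = (t − 7)(t + 7), so |t^2 − 49| = |t − 7|·|t + 7|.
Impose δ ≤ 1 so that |t| < 8; then |t + 7| ≤ 15.
Hence |t^2 − 49| ≤ 15|t − 7|, which is < ε once |t − 7| < ε/15.
Take δ = min(1, ε/15). If 0 < |t − 7| < δ then both bounds hold and |t^2 − 49| ≤ 15|t − 7| < 15·(ε/15) = ε.

δ = min(1, ε/15)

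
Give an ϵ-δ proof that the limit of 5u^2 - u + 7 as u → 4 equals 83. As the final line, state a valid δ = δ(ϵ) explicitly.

δ = min(1, ϵ/44)

Suppose ϵ > 0. We want δ > 0 such that 0 < |u − 4| < δ implies |(5u^2 - u + 7) − 83| < ϵ.
(5u^2 - u + 7) − 83 = 5u^2 - u - 76 = (u − 4)(5u + 19).
So |(5u^2 - u + 7) − 83| = |u − 4|·|5u + 19|.
Require δ ≤ 1. Then |u − 4| < 1 gives |u| < 5, and by the triangle inequality |5u + 19| ≤ 5·5 + 19 = 44.
Hence |(5u^2 - u + 7) − 83| ≤ 44|u − 4| < ϵ provided |u − 4| < ϵ/44.
Take δ = min(1, ϵ/44). Then 0 < |u − 4| < δ gives both |u − 4| < 1 and |u − 4| < ϵ/44, so |(5u^2 - u + 7) − 83| < ϵ.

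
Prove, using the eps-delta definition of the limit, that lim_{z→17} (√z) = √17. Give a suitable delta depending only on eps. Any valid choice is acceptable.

delta = min(17, √17·eps)

Fix eps > 0. We want delta > 0 such that 0 < |z − 17| < delta implies |√z − √17| < eps.
Rationalise: √z − √17 = (z − 17)/(√z + √17), so |√z − √17| = |z − 17|/(√z + √17).
Restrict delta ≤ 17 so that |z − 17| < 17 forces z > 0, and then √z + √17 > √17.
Hence |√z − √17| < |z − 17|/√17, which is < eps once |z − 17| < √17·eps.
Take delta = min(17, √17·eps). If 0 < |z − 17| < delta then z > 0 and |√z − √17| < |z − 17|/√17 < eps.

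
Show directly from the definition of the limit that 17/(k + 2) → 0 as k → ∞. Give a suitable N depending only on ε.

Let ε > 0. For k ≥ 1, |17/(k + 2) − 0| = 17/(k + 2) ≤ 17/k.
We need 17/k < ε, i.e. k > 17/ε.
Take N = 17/ε. If k > N then |17/(k + 2)| ≤ 17/k < ε.

N = 17/ε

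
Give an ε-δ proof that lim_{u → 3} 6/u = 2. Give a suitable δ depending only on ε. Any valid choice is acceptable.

Fix ε > 0. We seek δ > 0 such that 0 < |u − 3| < δ implies |6/u − 2| < ε.
|6/u − 2| = 6·|3 − u|/(3·|u|) = 6|u − 3|/(3|u|).
Require δ ≤ 3/2 so that |u| > 3 − 3/2 = 3/2, hence 3|u| > 9/2.
Then |6/u − 2| < 6|u − 3|/(9/2), which is < ε when |u − 3| < (3/4)ε.
Take δ = min(3/2, (3/4)ε). Then 0 < |u − 3| < δ gives both |u − 3| < 3/2 and |u − 3| < (3/4)ε, so |6/u − 2| < ε.

δ = min(3/2, (3/4)ε)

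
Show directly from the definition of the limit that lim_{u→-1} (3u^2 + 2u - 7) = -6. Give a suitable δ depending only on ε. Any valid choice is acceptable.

δ = min(1, ε/7)

Let ε > 0 be given. We want δ > 0 such that 0 < |u + 1| < δ implies |(3u^2 + 2u - 7) + 6| < ε.
(3u^2 + 2u - 7) + 6 = 3u^2 + 2u - 1 = (u + 1)(3u - 1).
So |(3u^2 + 2u - 7) + 6| = |u + 1|·|3u - 1|.
Require δ ≤ 1. Then |u + 1| < 1 gives |u| < 2, and by the triangle inequality |3u - 1| ≤ 3·2 + 1 = 7.
Hence |(3u^2 + 2u - 7) + 6| ≤ 7|u + 1| < ε provided |u + 1| < ε/7.
Choosing δ = min(1, ε/7) ensures both conditions, hence |(3u^2 + 2u - 7) + 6| < ε.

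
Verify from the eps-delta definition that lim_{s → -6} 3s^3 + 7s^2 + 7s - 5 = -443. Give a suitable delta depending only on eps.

Fix eps > 0. We want delta > 0 such that 0 < |s + 6| < delta implies |(3s^3 + 7s^2 + 7s - 5) + 443| < eps.
(3s^3 + 7s^2 + 7s - 5) + 443 = 3s^3 + 7s^2 + 7s + 438 = (s + 6)(3s^2 - 11s + 73).
So |(3s^3 + 7s^2 + 7s - 5) + 443| = |s + 6|·|3s^2 - 11s + 73|.
Require delta ≤ 1. Then |s + 6| < 1 gives |s| < 7, and by the triangle inequality |3s^2 - 11s + 73| ≤ 3·7^2 + 11·7 + 73 = 297.
Hence |(3s^3 + 7s^2 + 7s - 5) + 443| ≤ 297|s + 6| < eps provided |s + 6| < eps/297.
Choosing delta = min(1, eps/297) ensures both conditions, hence |(3s^3 + 7s^2 + 7s - 5) + 443| < eps.

delta = min(1, eps/297)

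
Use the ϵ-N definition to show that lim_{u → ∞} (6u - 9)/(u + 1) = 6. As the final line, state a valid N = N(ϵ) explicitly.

Let ϵ > 0 be given. We seek N > 0 such that u > N implies |(6u - 9)/(u + 1) − 6| < ϵ.
(6u - 9)/(u + 1) − 6 = ((6u - 9) − 6(u + 1)) / ((u + 1)) = -15/((u + 1)).
For u > 0 we have u + 1 > u, so |(6u - 9)/(u + 1) − 6| = 15/((u + 1)) < 15/(u) = 15/u.
Thus |(6u - 9)/(u + 1) − 6| < ϵ whenever u > 15/ϵ.
Take N = 15/ϵ. If u > N then |(6u - 9)/(u + 1) − 6| < 15/u < ϵ.

N = 15/ϵ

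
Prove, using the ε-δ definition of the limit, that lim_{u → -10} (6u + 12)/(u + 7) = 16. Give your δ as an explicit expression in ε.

Let ε > 0 be given. We want δ > 0 with 0 < |u + 10| < δ ⇒ |(6u + 12)/(u + 7) − 16| < ε.
Combining over a common denominator, (6u + 12)/(u + 7) − 16 = [(6u + 12)·(-3) − (-48)·(u + 7)] / [(-3)·(u + 7)] = 30(u + 10) / ((-3)(u + 7)).
So |(6u + 12)/(u + 7) − 16| = 30|u + 10| / (3·|u + 7|).
Require δ ≤ 3/2, so |u + 7| ≥ |-3| − |u + 10| > 3 − 3/2 = 3/2.
Hence |(6u + 12)/(u + 7) − 16| < 30|u + 10|/(3·(3/2)) = (20/3)|u + 10|, which is < ε once |u + 10| < (3/20)ε.
Take δ = min(3/2, (3/20)ε). Then 0 < |u + 10| < δ forces both bounds, so |(6u + 12)/(u + 7) − 16| < ε.

δ = min(3/2, (3/20)ε)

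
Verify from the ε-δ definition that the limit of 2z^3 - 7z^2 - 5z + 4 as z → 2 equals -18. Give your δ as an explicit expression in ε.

Let ε > 0. We want δ > 0 such that 0 < |z − 2| < δ implies |(2z^3 - 7z^2 - 5z + 4) + 18| < ε.
(2z^3 - 7z^2 - 5z + 4) + 18 = 2z^3 - 7z^2 - 5z + 22 = (z − 2)(2z^2 - 3z - 11).
So |(2z^3 - 7z^2 - 5z + 4) + 18| = |z − 2|·|2z^2 - 3z - 11|.
Assume first that |z − 2| < 1, so |z| < 3. Then |2z^2 - 3z - 11| ≤ 2·3^2 + 3·3 + 11 = 38.
Hence |(2z^3 - 7z^2 - 5z + 4) + 18| ≤ 38|z − 2| < ε provided |z − 2| < ε/38.
Choosing δ = min(1, ε/38) ensures both conditions, hence |(2z^3 - 7z^2 - 5z + 4) + 18| < ε.

δ = min(1, ε/38)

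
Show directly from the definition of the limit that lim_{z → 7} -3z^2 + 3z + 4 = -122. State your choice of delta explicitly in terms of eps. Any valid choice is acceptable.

Let eps > 0. We want delta > 0 such that 0 < |z − 7| < delta implies |(-3z^2 + 3z + 4) + 122| < eps.
(-3z^2 + 3z + 4) + 122 = -3z^2 + 3z + 126 = (z − 7)(-3z - 18).
So |(-3z^2 + 3z + 4) + 122| = |z − 7|·|-3z - 18|.
Assume first that |z − 7| < 1, so |z| < 8. Then |-3z - 18| ≤ 3·8 + 18 = 42.
Hence |(-3z^2 + 3z + 4) + 122| ≤ 42|z − 7| < eps provided |z − 7| < eps/42.
Choosing delta = min(1, eps/42) ensures both conditions, hence |(-3z^2 + 3z + 4) + 122| < eps.

delta = min(1, eps/42)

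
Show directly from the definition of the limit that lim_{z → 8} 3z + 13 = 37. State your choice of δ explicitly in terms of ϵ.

Suppose ϵ > 0. We need δ > 0 so that 0 < |z − 8| < δ implies |(3z + 13) − 37| < ϵ.
Since (3z + 13) − 37 = 3(z − 8), we have |(3z + 13) − 37| = 3|z − 8|.
So 3|z − 8| < ϵ exactly when |z − 8| < ϵ/3.
Take δ = ϵ/3. If 0 < |z − 8| < δ then |(3z + 13) − 37| = 3|z − 8| < 3·(ϵ/3) = ϵ.

δ = ϵ/3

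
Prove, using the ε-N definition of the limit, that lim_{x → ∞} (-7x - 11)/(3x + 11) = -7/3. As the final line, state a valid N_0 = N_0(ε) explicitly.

Let ε > 0 be given. We seek N_0 > 0 such that x > N_0 implies |(-7x - 11)/(3x + 11) + 7/3| < ε.
(-7x - 11)/(3x + 11) + 7/3 = (3(-7x - 11) − (-7)(3x + 11)) / (3(3x + 11)) = 44/(3(3x + 11)).
For x > 0 we have 3x + 11 > 3x, so |(-7x - 11)/(3x + 11) + 7/3| = 44/(3(3x + 11)) < 44/(3·3x) = (44/9)/x.
Thus |(-7x - 11)/(3x + 11) + 7/3| < ε whenever x > (44/9)/ε.
Take N_0 = (44/9)/ε. If x > N_0 then |(-7x - 11)/(3x + 11) + 7/3| < (44/9)/x < ε.

N_0 = (44/9)/ε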